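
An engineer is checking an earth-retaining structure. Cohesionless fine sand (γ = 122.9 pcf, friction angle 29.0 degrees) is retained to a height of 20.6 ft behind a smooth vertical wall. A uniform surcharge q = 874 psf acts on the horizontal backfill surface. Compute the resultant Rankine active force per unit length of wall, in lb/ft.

15300 lb/ft

K_a = tan²(45° − φ/2) = 0.3470.
Soil triangle: ½ K_a γ H² = 0.5×0.3470×122.9×20.6² = 9048 lb/ft.
Surcharge rectangle: K_a q H = 0.3470×874×20.6 = 6247 lb/ft.
Total = 9048 + 6247 = 15300 lb/ft.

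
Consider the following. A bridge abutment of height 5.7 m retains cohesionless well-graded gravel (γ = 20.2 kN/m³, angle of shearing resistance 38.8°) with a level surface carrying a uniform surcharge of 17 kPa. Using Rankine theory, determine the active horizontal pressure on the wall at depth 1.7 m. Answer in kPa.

K_a = (1 − sin φ)/(1 + sin φ) = 0.2296.
σ_v = γz + q = 20.2 × 1.7 + 17 = 51.34 kPa.
σ_h = K_a σ_v = 0.2296 × 51.34 = 11.79 kPa.

11.8 kPa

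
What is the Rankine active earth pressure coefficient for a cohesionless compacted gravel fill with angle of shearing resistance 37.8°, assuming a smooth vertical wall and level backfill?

0.240

K_a = (1 − sin φ)/(1 + sin φ) = (1 − sin 37.8°)/(1 + sin 37.8°) = 0.2400.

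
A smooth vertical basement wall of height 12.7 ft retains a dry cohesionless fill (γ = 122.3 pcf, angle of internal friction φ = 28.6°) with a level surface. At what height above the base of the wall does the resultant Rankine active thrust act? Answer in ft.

4.23 ft

K_a = 0.3525.
The pressure distribution is triangular, so the resultant acts at H/3 above the base = 12.7/3 = 4.233 ft.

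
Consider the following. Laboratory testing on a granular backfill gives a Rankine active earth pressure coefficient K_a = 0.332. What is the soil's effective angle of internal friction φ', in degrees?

K_a = tan²(45° − φ/2) ⇒ 45° − φ/2 = arctan(√0.332) = 29.95°.
φ = 2(45° − 29.95°) = 30.10°.

30.1°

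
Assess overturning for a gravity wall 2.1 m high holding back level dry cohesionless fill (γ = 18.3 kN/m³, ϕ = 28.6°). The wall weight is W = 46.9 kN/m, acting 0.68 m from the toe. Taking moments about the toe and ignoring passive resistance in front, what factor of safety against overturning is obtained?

3.20

K_a = tan²(45° − 28.6°/2) = 0.3525.
P_a = ½K_aγH² = 0.5×0.3525×18.3×2.1² = 14.23 kN/m, acting at H/3 = 0.7000 m above the base.
Overturning moment M_o = P_a × H/3 = 14.23 × 0.7000 = 9.958.
Resisting moment M_r = W × 0.68 = 46.9 × 0.68 = 31.89.
FS_overturning = M_r/M_o = 31.89/9.958 = 3.203.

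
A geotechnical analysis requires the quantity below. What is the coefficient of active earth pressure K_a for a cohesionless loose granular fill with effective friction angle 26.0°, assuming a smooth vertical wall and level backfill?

K_a = (1 − sin φ)/(1 + sin φ) = (1 − sin 26.0°)/(1 + sin 26.0°) = 0.3905.

0.390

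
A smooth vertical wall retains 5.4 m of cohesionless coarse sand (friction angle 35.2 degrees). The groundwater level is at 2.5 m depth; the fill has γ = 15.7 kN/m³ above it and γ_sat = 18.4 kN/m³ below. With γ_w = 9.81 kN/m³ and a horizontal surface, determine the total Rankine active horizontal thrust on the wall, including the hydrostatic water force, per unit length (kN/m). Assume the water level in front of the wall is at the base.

94.7 kN/m

K_a = tan²(45° − φ/2) = 0.2687.
γ' = 18.4 − 9.81 = 8.590 kN/m³. Depth below WT = 2.9 m.
σ'_h at WT = K_a γ d_w = 10.55 kPa; at base = 10.55 + K_a γ' × 2.9 = 17.24 kPa.
P₁ (0–2.5 m) = ½×10.55×2.5 = 13.18. P₂ (2.5–5.4 m) = ½(10.55+17.24)×2.9 = 40.29.
P_w = ½ γ_w h₂² = 0.5×9.81×2.9² = 41.25. Total = 13.18+40.29+41.25 = 94.72 kN/m.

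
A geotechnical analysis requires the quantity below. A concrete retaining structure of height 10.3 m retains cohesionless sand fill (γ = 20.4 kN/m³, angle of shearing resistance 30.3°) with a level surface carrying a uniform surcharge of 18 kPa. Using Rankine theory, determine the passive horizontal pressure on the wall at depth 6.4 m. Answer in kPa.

K_p = (1 + sin φ)/(1 − sin φ) = 3.037.
σ_v = γz + q = 20.4 × 6.4 + 18 = 148.6 kPa.
σ_h = K_p σ_v = 3.037 × 148.6 = 451.1 kPa.

451 kPa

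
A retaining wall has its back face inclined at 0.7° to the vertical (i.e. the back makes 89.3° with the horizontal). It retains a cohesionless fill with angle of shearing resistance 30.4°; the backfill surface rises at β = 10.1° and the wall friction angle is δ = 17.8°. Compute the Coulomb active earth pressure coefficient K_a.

0.342

K_a = sin²(α+φ) / [sin²α · sin(α−δ) · (1 + √{sin(φ+δ)sin(φ−β) / (sin(α−δ)sin(α+β))})²].
With α = 89.3°, φ = 30.4°, δ = 17.8°, β = 10.1°: K_a = 0.3418.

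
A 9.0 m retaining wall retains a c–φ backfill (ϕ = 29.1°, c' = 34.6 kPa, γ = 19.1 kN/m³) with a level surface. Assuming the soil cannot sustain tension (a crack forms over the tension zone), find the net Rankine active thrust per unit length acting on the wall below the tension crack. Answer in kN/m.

26.6 kN/m

K_a = 0.3456; √K_a = 0.5879.
Tension-crack depth z_c = 2c/(γ√K_a) = 2×34.6/(19.1×0.5879) = 6.163 m.
σ_a at base = K_a γ H − 2c√K_a = 0.3456×19.1×9.0 − 2×34.6×0.5879 = 18.73 kPa.
P_a = ½ × 18.73 × (H − z_c) = 0.5×18.73×2.837 = 26.56 kN/m.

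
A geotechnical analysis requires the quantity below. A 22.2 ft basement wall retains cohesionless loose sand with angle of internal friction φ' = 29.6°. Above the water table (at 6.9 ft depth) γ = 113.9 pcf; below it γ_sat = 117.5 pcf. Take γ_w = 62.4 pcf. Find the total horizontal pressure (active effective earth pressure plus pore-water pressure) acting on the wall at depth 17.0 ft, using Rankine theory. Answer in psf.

1080 psf

K_a = (1 − sin φ)/(1 + sin φ) = 0.3387.
γ' = 117.5 − 62.4 = 55.10 pcf.
Effective vertical stress at 17.0 ft: σ'_v = 113.9×6.9 + 55.10×10.1 = 1342 psf.
σ'_h = K_a σ'_v = 0.3387 × 1342 = 454.7 psf; u = γ_w × 10.1 = 630.2 psf.
Total σ_h = 454.7 + 630.2 = 1085 psf.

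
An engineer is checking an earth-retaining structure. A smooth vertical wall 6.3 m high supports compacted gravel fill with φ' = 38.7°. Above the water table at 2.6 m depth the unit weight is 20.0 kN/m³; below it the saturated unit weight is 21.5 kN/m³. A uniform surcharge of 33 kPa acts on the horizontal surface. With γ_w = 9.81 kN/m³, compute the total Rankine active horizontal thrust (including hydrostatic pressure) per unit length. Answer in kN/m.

K_a = tan²(45° − φ/2) = 0.2306.
γ' = 21.5 − 9.81 = 11.69 kN/m³. h₂ = H − d_w = 3.7 m.
σ'_h: at surface K_a·q = 7.609; at WT K_a(q+γd_w) = 19.60; at base K_a(q+γd_w+γ'h₂) = 29.57 kPa.
P₁ = ½(7.609+19.60)×2.6 = 35.37; P₂ = ½(19.60+29.57)×3.7 = 90.97; P_w = ½γ_w h₂² = 67.15.
Total = 35.37+90.97+67.15 = 193.5 kN/m.

193 kN/m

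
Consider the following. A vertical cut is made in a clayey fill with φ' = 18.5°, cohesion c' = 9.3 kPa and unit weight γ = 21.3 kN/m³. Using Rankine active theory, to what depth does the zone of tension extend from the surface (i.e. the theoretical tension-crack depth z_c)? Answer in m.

1.21 m

K_a = tan²(45° − 18.5°/2) = 0.5183; √K_a = 0.7199.
The active pressure is zero where K_a γ z = 2c√K_a, so z_c = 2c/(γ√K_a) = 2×9.3/(21.3×0.7199) = 1.213 m.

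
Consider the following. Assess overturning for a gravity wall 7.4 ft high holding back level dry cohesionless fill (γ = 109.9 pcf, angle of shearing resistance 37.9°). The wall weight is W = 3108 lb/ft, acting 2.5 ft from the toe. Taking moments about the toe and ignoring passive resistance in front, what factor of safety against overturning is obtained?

K_a = tan²(45° − 37.9°/2) = 0.2389.
P_a = ½K_aγH² = 0.5×0.2389×109.9×7.4² = 719.0 lb/ft, acting at H/3 = 2.467 ft above the base.
Overturning moment M_o = P_a × H/3 = 719.0 × 2.467 = 1773.
Resisting moment M_r = W × 2.5 = 3108 × 2.5 = 7770.
FS_overturning = M_r/M_o = 7770/1773 = 4.381.

4.38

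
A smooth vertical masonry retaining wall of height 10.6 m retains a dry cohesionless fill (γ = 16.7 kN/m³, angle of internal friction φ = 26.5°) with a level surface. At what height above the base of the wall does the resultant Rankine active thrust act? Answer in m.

3.53 m

K_a = 0.3829.
The pressure distribution is triangular, so the resultant acts at H/3 above the base = 10.6/3 = 3.533 m.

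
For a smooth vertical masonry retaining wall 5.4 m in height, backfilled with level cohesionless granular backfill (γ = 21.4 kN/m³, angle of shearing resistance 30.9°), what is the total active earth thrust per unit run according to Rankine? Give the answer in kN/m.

K_a = tan²(45° − φ/2) = 0.3214.
P_a = ½ K_a γ H² = 0.5 × 0.3214 × 21.4 × 5.4² = 100.3 kN/m.

100 kN/m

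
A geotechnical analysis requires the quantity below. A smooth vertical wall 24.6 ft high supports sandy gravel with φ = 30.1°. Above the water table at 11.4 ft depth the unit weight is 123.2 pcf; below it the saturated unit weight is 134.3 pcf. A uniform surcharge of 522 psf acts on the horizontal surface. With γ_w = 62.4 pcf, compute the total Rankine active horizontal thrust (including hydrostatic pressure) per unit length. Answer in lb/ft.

20600 lb/ft

K_a = tan²(45° − φ/2) = 0.3320.
γ' = 134.3 − 62.4 = 71.90 pcf. h₂ = H − d_w = 13.2 ft.
σ'_h: at surface K_a·q = 173.3; at WT K_a(q+γd_w) = 639.6; at base K_a(q+γd_w+γ'h₂) = 954.7 psf.
P₁ = ½(173.3+639.6)×11.4 = 4633; P₂ = ½(639.6+954.7)×13.2 = 10520; P_w = ½γ_w h₂² = 5436.
Total = 4633+10520+5436 = 20590 lb/ft.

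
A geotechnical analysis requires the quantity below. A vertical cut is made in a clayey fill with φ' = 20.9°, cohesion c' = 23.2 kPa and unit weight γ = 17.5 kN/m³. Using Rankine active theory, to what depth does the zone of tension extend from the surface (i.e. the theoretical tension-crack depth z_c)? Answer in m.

K_a = tan²(45° − 20.9°/2) = 0.4741; √K_a = 0.6886.
The active pressure is zero where K_a γ z = 2c√K_a, so z_c = 2c/(γ√K_a) = 2×23.2/(17.5×0.6886) = 3.851 m.

3.85 m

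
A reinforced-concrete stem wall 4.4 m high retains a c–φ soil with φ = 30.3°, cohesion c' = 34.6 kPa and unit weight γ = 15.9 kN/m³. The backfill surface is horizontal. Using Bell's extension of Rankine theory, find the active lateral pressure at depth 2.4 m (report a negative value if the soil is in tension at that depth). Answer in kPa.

-27.1 kPa

K_a = (1 − sin φ)/(1 + sin φ) = 0.3293.
σ_a = K_a γ z − 2c√K_a = 0.3293×15.9×2.4 − 2×34.6×0.5739 = -27.14 kPa.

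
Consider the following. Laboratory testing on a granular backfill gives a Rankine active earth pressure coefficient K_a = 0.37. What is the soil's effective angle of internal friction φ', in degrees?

27.4°

K_a = tan²(45° − φ/2) ⇒ 45° − φ/2 = arctan(√0.37) = 31.31°.
φ = 2(45° − 31.31°) = 27.38°.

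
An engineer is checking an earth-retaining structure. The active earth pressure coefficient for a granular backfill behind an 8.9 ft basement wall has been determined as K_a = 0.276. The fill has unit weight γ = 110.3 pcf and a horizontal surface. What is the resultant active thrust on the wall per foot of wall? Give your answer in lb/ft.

P = ½ K_a γ H² = 0.5 × 0.276 × 110.3 × 8.9² = 1206 lb/ft.

1210 lb/ft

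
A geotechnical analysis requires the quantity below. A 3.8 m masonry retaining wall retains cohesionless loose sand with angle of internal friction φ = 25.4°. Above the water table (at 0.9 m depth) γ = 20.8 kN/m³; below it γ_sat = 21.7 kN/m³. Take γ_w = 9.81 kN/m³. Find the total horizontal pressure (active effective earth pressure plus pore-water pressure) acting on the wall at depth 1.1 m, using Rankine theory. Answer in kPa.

K_a = (1 − sin φ)/(1 + sin φ) = 0.3996.
γ' = 21.7 − 9.81 = 11.89 kN/m³.
Effective vertical stress at 1.1 m: σ'_v = 20.8×0.9 + 11.89×0.200 = 21.10 kPa.
σ'_h = K_a σ'_v = 0.3996 × 21.10 = 8.432 kPa; u = γ_w × 0.200 = 1.962 kPa.
Total σ_h = 8.432 + 1.962 = 10.39 kPa.

10.4 kPa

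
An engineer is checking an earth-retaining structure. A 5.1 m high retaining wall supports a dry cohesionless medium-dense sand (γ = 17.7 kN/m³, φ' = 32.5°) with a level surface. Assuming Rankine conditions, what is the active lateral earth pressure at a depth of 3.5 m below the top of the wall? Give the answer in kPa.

K_a = (1 − sin φ)/(1 + sin φ) = 0.3010.
σ_h = K_a γ z = 0.3010 × 17.7 × 3.5 = 18.65 kPa.

18.6 kPa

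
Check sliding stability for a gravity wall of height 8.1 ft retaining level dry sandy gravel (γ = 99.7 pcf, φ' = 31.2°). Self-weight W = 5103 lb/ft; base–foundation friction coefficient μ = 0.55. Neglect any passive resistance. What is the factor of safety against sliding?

2.70

K_a = tan²(45° − 31.2°/2) = 0.3175.
P_a = ½K_aγH² = 0.5×0.3175×99.7×8.1² = 1038 lb/ft, acting at H/3 = 2.700 ft above the base.
FS_sliding = μW / P_a = 0.55×5103 / 1038 = 2.703.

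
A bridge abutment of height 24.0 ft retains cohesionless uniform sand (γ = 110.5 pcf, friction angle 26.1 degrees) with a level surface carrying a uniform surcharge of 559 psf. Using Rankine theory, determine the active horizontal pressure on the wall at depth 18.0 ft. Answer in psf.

991 psf

K_a = (1 − sin φ)/(1 + sin φ) = 0.3889.
σ_v = γz + q = 110.5 × 18.0 + 559 = 2548 psf.
σ_h = K_a σ_v = 0.3889 × 2548 = 991.0 psf.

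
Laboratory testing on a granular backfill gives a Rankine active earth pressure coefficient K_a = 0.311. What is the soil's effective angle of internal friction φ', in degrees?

31.7°

K_a = tan²(45° − φ/2) ⇒ 45° − φ/2 = arctan(√0.311) = 29.15°.
φ = 2(45° − 29.15°) = 31.71°.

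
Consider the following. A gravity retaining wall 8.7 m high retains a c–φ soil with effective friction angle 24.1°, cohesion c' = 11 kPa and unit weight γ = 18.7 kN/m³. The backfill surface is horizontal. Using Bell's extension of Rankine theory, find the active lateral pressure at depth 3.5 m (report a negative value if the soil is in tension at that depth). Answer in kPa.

13.2 kPa

K_a = (1 − sin φ)/(1 + sin φ) = 0.4201.
σ_a = K_a γ z − 2c√K_a = 0.4201×18.7×3.5 − 2×11×0.6482 = 13.24 kPa.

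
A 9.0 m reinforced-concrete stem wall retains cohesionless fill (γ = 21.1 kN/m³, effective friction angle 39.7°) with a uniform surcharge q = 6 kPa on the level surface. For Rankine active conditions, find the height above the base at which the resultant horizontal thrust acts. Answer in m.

K_a = 0.2204.
Triangular part P₁ = ½K_aγH² = 188.4 at H/3 = 3.000 m; rectangular part P₂ = K_a q H = 11.90 at H/2 = 4.500 m.
ȳ = (P₁·3.000 + P₂·4.500)/(P₁+P₂) = 3.089 m.

3.09 m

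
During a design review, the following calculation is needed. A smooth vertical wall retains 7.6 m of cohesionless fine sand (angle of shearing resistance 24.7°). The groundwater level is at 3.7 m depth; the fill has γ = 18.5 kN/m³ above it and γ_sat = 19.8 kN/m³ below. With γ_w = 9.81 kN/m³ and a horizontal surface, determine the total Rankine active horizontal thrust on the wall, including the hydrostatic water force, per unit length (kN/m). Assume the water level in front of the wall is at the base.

267 kN/m

K_a = tan²(45° − φ/2) = 0.4106.
γ' = 19.8 − 9.81 = 9.990 kN/m³. Depth below WT = 3.9 m.
σ'_h at WT = K_a γ d_w = 28.10 kPa; at base = 28.10 + K_a γ' × 3.9 = 44.10 kPa.
P₁ (0–3.7 m) = ½×28.10×3.7 = 51.99. P₂ (3.7–7.6 m) = ½(28.10+44.10)×3.9 = 140.8.
P_w = ½ γ_w h₂² = 0.5×9.81×3.9² = 74.61. Total = 51.99+140.8+74.61 = 267.4 kN/m.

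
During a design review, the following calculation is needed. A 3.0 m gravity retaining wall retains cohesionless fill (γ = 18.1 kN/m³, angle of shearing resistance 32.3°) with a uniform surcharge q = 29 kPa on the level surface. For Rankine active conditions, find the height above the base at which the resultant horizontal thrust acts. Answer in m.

K_a = 0.3035.
Triangular part P₁ = ½K_aγH² = 24.72 at H/3 = 1.000 m; rectangular part P₂ = K_a q H = 26.40 at H/2 = 1.500 m.
ȳ = (P₁·1.000 + P₂·1.500)/(P₁+P₂) = 1.258 m.

1.26 m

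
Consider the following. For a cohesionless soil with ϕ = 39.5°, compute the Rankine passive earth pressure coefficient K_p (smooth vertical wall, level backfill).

K_p = (1 + sin φ)/(1 − sin φ) = tan²(45° + 39.5°/2) = 4.496.

4.50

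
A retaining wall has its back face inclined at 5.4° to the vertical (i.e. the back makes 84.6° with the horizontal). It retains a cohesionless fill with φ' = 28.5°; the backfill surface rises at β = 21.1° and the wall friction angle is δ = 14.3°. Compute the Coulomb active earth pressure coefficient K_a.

K_a = sin²(α+φ) / [sin²α · sin(α−δ) · (1 + √{sin(φ+δ)sin(φ−β) / (sin(α−δ)sin(α+β))})²].
With α = 84.6°, φ = 28.5°, δ = 14.3°, β = 21.1°: K_a = 0.5278.

0.528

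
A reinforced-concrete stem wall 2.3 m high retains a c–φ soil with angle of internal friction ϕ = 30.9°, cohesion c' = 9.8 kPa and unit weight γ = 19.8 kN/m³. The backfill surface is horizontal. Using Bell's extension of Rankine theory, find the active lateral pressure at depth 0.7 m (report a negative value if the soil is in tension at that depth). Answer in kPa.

-6.66 kPa

K_a = (1 − sin φ)/(1 + sin φ) = 0.3214.
σ_a = K_a γ z − 2c√K_a = 0.3214×19.8×0.7 − 2×9.8×0.5669 = -6.657 kPa.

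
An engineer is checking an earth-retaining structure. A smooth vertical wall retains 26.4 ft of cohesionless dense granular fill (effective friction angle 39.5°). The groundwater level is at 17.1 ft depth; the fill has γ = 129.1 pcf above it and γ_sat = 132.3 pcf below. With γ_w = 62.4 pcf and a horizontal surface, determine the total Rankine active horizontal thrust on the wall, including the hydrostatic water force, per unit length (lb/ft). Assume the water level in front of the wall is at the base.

12100 lb/ft

K_a = tan²(45° − φ/2) = 0.2224.
γ' = 132.3 − 62.4 = 69.90 pcf. Depth below WT = 9.3 ft.
σ'_h at WT = K_a γ d_w = 491.1 psf; at base = 491.1 + K_a γ' × 9.3 = 635.6 psf.
P₁ (0–17.1 ft) = ½×491.1×17.1 = 4198. P₂ (17.1–26.4 ft) = ½(491.1+635.6)×9.3 = 5239.
P_w = ½ γ_w h₂² = 0.5×62.4×9.3² = 2698. Total = 4198+5239+2698 = 12140 lb/ft.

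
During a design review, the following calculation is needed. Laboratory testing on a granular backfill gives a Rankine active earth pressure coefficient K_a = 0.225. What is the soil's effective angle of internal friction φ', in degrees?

K_a = tan²(45° − φ/2) ⇒ 45° − φ/2 = arctan(√0.225) = 25.38°.
φ = 2(45° − 25.38°) = 39.25°.

39.2°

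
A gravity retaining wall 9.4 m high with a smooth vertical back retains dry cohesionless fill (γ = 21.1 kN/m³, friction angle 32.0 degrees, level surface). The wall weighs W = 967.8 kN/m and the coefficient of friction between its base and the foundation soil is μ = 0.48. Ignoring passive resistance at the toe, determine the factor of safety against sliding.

1.62

K_a = tan²(45° − 32.0°/2) = 0.3073.
P_a = ½K_aγH² = 0.5×0.3073×21.1×9.4² = 286.4 kN/m, acting at H/3 = 3.133 m above the base.
FS_sliding = μW / P_a = 0.48×967.8 / 286.4 = 1.622.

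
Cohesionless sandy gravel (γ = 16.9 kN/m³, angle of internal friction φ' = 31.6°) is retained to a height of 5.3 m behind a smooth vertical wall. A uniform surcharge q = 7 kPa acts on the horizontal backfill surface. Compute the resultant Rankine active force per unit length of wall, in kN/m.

85.7 kN/m

K_a = tan²(45° − φ/2) = 0.3123.
Soil triangle: ½ K_a γ H² = 0.5×0.3123×16.9×5.3² = 74.14 kN/m.
Surcharge rectangle: K_a q H = 0.3123×7×5.3 = 11.59 kN/m.
Total = 74.14 + 11.59 = 85.73 kN/m.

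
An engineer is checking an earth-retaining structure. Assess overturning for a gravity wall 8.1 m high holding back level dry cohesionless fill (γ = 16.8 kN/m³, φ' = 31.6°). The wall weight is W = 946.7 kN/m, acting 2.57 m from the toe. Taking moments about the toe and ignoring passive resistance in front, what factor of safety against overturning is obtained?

K_a = tan²(45° − 31.6°/2) = 0.3123.
P_a = ½K_aγH² = 0.5×0.3123×16.8×8.1² = 172.1 kN/m, acting at H/3 = 2.700 m above the base.
Overturning moment M_o = P_a × H/3 = 172.1 × 2.700 = 464.8.
Resisting moment M_r = W × 2.57 = 946.7 × 2.57 = 2433.
FS_overturning = M_r/M_o = 2433/464.8 = 5.235.

5.23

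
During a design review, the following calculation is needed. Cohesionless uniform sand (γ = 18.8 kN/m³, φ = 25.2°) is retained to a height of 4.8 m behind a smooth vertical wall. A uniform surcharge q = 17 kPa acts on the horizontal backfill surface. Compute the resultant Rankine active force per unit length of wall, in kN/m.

120 kN/m

K_a = tan²(45° − φ/2) = 0.4027.
Soil triangle: ½ K_a γ H² = 0.5×0.4027×18.8×4.8² = 87.22 kN/m.
Surcharge rectangle: K_a q H = 0.4027×17×4.8 = 32.86 kN/m.
Total = 87.22 + 32.86 = 120.1 kN/m.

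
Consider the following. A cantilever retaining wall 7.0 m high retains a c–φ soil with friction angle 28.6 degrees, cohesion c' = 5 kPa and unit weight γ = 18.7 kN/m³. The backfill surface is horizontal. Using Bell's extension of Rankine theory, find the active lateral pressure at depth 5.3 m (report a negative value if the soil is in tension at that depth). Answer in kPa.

29.0 kPa

K_a = (1 − sin φ)/(1 + sin φ) = 0.3525.
σ_a = K_a γ z − 2c√K_a = 0.3525×18.7×5.3 − 2×5×0.5938 = 29.00 kPa.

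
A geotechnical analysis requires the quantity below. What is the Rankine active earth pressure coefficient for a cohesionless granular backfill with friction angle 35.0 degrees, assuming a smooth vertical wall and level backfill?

K_a = tan²(45° − φ/2) = tan²(27.50°) = 0.2710.

0.271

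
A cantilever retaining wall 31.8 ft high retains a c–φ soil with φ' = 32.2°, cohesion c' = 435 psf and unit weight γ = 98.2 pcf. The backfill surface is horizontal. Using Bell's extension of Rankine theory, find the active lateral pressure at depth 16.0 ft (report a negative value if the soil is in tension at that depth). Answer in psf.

K_a = (1 − sin φ)/(1 + sin φ) = 0.3047.
σ_a = K_a γ z − 2c√K_a = 0.3047×98.2×16.0 − 2×435×0.5520 = -1.463 psf.

-1.46 psf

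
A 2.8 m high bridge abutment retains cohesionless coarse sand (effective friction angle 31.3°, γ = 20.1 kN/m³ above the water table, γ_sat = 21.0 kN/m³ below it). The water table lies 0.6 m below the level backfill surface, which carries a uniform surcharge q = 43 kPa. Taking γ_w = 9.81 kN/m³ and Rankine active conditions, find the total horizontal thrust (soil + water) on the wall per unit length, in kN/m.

K_a = tan²(45° − φ/2) = 0.3162.
γ' = 21.0 − 9.81 = 11.19 kN/m³. h₂ = H − d_w = 2.2 m.
σ'_h: at surface K_a·q = 13.60; at WT K_a(q+γd_w) = 17.41; at base K_a(q+γd_w+γ'h₂) = 25.19 kPa.
P₁ = ½(13.60+17.41)×0.6 = 9.302; P₂ = ½(17.41+25.19)×2.2 = 46.87; P_w = ½γ_w h₂² = 23.74.
Total = 9.302+46.87+23.74 = 79.91 kN/m.

79.9 kN/m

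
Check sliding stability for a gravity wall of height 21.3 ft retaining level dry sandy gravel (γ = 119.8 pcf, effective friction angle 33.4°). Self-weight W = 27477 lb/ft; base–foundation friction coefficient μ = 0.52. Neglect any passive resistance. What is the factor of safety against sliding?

1.81

K_a = tan²(45° − 33.4°/2) = 0.2899.
P_a = ½K_aγH² = 0.5×0.2899×119.8×21.3² = 7879 lb/ft, acting at H/3 = 7.100 ft above the base.
FS_sliding = μW / P_a = 0.52×27477 / 7879 = 1.813.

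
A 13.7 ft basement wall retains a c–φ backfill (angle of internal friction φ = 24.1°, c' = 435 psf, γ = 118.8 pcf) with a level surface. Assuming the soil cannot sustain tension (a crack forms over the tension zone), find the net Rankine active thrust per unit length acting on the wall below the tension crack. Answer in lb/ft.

K_a = 0.4201; √K_a = 0.6482.
Tension-crack depth z_c = 2c/(γ√K_a) = 2×435/(118.8×0.6482) = 11.30 ft.
σ_a at base = K_a γ H − 2c√K_a = 0.4201×118.8×13.7 − 2×435×0.6482 = 119.9 psf.
P_a = ½ × 119.9 × (H − z_c) = 0.5×119.9×2.402 = 143.9 lb/ft.

144 lb/ft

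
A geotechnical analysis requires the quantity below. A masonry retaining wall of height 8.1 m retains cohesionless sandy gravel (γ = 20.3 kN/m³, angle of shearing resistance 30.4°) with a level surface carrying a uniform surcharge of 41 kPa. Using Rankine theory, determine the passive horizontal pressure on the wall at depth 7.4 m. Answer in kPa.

K_p = (1 + sin φ)/(1 − sin φ) = 3.049.
σ_v = γz + q = 20.3 × 7.4 + 41 = 191.2 kPa.
σ_h = K_p σ_v = 3.049 × 191.2 = 583.0 kPa.

583 kPa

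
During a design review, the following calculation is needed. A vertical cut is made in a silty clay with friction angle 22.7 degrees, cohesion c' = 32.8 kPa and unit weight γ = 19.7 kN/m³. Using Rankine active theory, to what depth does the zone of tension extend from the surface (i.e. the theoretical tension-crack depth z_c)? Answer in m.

K_a = tan²(45° − 22.7°/2) = 0.4431; √K_a = 0.6657.
The active pressure is zero where K_a γ z = 2c√K_a, so z_c = 2c/(γ√K_a) = 2×32.8/(19.7×0.6657) = 5.002 m.

5.00 m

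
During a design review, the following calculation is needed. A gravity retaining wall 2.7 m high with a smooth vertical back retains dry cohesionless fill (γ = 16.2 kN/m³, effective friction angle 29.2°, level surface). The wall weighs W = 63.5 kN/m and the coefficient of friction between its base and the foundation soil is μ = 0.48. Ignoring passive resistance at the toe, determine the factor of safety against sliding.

K_a = tan²(45° − 29.2°/2) = 0.3442.
P_a = ½K_aγH² = 0.5×0.3442×16.2×2.7² = 20.33 kN/m, acting at H/3 = 0.9000 m above the base.
FS_sliding = μW / P_a = 0.48×63.5 / 20.33 = 1.500.

1.50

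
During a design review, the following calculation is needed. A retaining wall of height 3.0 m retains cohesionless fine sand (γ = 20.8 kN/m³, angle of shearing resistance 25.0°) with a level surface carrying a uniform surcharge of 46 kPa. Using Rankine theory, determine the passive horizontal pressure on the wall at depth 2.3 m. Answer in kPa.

231 kPa

K_p = (1 + sin φ)/(1 − sin φ) = 2.464.
σ_v = γz + q = 20.8 × 2.3 + 46 = 93.84 kPa.
σ_h = K_p σ_v = 2.464 × 93.84 = 231.2 kPa.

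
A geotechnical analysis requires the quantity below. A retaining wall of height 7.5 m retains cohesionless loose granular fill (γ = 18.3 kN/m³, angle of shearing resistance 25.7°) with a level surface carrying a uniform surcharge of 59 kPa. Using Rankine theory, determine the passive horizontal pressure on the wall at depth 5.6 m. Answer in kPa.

409 kPa

K_p = (1 + sin φ)/(1 − sin φ) = 2.531.
σ_v = γz + q = 18.3 × 5.6 + 59 = 161.5 kPa.
σ_h = K_p σ_v = 2.531 × 161.5 = 408.8 kPa.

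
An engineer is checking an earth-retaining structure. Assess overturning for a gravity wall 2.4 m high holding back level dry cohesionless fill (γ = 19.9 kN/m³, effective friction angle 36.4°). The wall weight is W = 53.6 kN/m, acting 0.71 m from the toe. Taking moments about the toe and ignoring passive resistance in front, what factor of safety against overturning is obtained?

3.25

K_a = tan²(45° − 36.4°/2) = 0.2552.
P_a = ½K_aγH² = 0.5×0.2552×19.9×2.4² = 14.62 kN/m, acting at H/3 = 0.8000 m above the base.
Overturning moment M_o = P_a × H/3 = 14.62 × 0.8000 = 11.70.
Resisting moment M_r = W × 0.71 = 53.6 × 0.71 = 38.06.
FS_overturning = M_r/M_o = 38.06/11.70 = 3.253.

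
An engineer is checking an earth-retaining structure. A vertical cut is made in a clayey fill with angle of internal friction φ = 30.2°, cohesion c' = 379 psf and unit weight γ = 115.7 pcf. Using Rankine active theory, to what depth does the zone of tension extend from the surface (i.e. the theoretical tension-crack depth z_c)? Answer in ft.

K_a = tan²(45° − 30.2°/2) = 0.3307; √K_a = 0.5750.
The active pressure is zero where K_a γ z = 2c√K_a, so z_c = 2c/(γ√K_a) = 2×379/(115.7×0.5750) = 11.39 ft.

11.4 ft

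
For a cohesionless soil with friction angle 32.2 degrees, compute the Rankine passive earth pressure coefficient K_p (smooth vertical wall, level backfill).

3.28

K_p = (1 + sin φ)/(1 − sin φ) = tan²(45° + 32.2°/2) = 3.282.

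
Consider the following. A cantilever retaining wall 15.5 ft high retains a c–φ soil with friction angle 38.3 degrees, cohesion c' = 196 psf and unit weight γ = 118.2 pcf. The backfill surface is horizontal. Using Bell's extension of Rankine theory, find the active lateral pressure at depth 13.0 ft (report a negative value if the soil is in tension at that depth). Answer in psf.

171 psf

K_a = (1 − sin φ)/(1 + sin φ) = 0.2347.
σ_a = K_a γ z − 2c√K_a = 0.2347×118.2×13.0 − 2×196×0.4845 = 170.8 psf.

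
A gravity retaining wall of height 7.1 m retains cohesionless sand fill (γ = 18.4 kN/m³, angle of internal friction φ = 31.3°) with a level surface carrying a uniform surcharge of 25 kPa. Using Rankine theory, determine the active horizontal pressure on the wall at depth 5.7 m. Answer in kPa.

41.1 kPa

K_a = (1 − sin φ)/(1 + sin φ) = 0.3162.
σ_v = γz + q = 18.4 × 5.7 + 25 = 129.9 kPa.
σ_h = K_a σ_v = 0.3162 × 129.9 = 41.07 kPa.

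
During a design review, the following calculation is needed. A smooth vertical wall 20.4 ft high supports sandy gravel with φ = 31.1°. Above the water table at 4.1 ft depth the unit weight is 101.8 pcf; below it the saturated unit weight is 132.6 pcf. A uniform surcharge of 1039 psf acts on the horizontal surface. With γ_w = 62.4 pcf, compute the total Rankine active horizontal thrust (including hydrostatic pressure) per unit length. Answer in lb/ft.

20500 lb/ft

K_a = tan²(45° − φ/2) = 0.3188.
γ' = 132.6 − 62.4 = 70.20 pcf. h₂ = H − d_w = 16.3 ft.
σ'_h: at surface K_a·q = 331.2; at WT K_a(q+γd_w) = 464.3; at base K_a(q+γd_w+γ'h₂) = 829.1 psf.
P₁ = ½(331.2+464.3)×4.1 = 1631; P₂ = ½(464.3+829.1)×16.3 = 10540; P_w = ½γ_w h₂² = 8290.
Total = 1631+10540+8290 = 20460 lb/ft.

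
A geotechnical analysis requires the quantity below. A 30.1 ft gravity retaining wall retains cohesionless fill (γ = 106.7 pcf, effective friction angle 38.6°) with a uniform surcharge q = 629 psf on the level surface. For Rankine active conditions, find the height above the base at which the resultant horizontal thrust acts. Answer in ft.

K_a = 0.2316.
Triangular part P₁ = ½K_aγH² = 11200 at H/3 = 10.03 ft; rectangular part P₂ = K_a q H = 4385 at H/2 = 15.05 ft.
ȳ = (P₁·10.03 + P₂·15.05)/(P₁+P₂) = 11.45 ft.

11.4 ft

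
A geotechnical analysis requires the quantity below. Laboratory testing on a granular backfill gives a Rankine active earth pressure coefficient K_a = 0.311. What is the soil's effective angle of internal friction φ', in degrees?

K_a = tan²(45° − φ/2) ⇒ 45° − φ/2 = arctan(√0.311) = 29.15°.
φ = 2(45° − 29.15°) = 31.71°.

31.7°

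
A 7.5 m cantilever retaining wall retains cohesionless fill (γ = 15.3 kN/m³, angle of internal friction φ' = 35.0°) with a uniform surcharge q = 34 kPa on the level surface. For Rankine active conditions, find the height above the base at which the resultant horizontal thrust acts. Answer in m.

2.97 m

K_a = 0.2710.
Triangular part P₁ = ½K_aγH² = 116.6 at H/3 = 2.500 m; rectangular part P₂ = K_a q H = 69.10 at H/2 = 3.750 m.
ȳ = (P₁·2.500 + P₂·3.750)/(P₁+P₂) = 2.965 m.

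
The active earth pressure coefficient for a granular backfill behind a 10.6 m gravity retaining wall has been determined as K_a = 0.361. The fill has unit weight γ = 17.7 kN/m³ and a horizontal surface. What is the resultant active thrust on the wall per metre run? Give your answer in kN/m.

359 kN/m

P = ½ K_a γ H² = 0.5 × 0.361 × 17.7 × 10.6² = 359.0 kN/m.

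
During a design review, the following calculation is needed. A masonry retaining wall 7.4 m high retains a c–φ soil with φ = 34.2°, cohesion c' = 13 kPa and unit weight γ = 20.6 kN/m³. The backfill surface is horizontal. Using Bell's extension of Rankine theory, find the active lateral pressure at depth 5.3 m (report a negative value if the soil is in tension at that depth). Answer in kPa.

K_a = (1 − sin φ)/(1 + sin φ) = 0.2803.
σ_a = K_a γ z − 2c√K_a = 0.2803×20.6×5.3 − 2×13×0.5295 = 16.84 kPa.

16.8 kPa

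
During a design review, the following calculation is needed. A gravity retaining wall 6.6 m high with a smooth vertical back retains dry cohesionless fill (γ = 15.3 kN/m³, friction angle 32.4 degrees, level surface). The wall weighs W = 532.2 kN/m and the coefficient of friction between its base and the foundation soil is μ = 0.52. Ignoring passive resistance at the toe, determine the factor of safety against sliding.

2.75

K_a = tan²(45° − 32.4°/2) = 0.3022.
P_a = ½K_aγH² = 0.5×0.3022×15.3×6.6² = 100.7 kN/m, acting at H/3 = 2.200 m above the base.
FS_sliding = μW / P_a = 0.52×532.2 / 100.7 = 2.748.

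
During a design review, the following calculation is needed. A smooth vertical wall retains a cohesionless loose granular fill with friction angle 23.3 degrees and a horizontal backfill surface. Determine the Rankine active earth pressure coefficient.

K_a = tan²(45° − φ/2) = tan²(33.35°) = 0.4331.

0.433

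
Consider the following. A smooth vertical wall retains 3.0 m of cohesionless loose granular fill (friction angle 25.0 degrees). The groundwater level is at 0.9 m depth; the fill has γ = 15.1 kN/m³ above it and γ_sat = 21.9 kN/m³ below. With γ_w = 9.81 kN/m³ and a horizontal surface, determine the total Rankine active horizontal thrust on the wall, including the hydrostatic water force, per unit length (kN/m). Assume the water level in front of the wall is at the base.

K_a = tan²(45° − φ/2) = 0.4059.
γ' = 21.9 − 9.81 = 12.09 kN/m³. Depth below WT = 2.1 m.
σ'_h at WT = K_a γ d_w = 5.516 kPa; at base = 5.516 + K_a γ' × 2.1 = 15.82 kPa.
P₁ (0–0.9 m) = ½×5.516×0.9 = 2.482. P₂ (0.9–3.0 m) = ½(5.516+15.82)×2.1 = 22.40.
P_w = ½ γ_w h₂² = 0.5×9.81×2.1² = 21.63. Total = 2.482+22.40+21.63 = 46.52 kN/m.

46.5 kN/m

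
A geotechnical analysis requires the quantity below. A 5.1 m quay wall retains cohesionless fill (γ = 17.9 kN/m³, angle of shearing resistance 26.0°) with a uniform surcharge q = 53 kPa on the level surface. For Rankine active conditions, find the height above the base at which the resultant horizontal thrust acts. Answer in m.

2.16 m

K_a = 0.3905.
Triangular part P₁ = ½K_aγH² = 90.90 at H/3 = 1.700 m; rectangular part P₂ = K_a q H = 105.5 at H/2 = 2.550 m.
ȳ = (P₁·1.700 + P₂·2.550)/(P₁+P₂) = 2.157 m.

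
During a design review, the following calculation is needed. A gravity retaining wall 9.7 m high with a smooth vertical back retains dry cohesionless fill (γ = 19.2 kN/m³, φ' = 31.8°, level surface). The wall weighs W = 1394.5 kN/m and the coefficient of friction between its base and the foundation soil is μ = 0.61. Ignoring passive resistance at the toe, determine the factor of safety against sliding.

K_a = tan²(45° − 31.8°/2) = 0.3098.
P_a = ½K_aγH² = 0.5×0.3098×19.2×9.7² = 279.8 kN/m, acting at H/3 = 3.233 m above the base.
FS_sliding = μW / P_a = 0.61×1394.5 / 279.8 = 3.040.

3.04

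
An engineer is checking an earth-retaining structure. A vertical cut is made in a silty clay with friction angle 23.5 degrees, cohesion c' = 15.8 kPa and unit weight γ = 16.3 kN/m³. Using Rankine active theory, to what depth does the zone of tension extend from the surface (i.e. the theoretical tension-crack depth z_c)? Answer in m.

2.96 m

K_a = tan²(45° − 23.5°/2) = 0.4298; √K_a = 0.6556.
The active pressure is zero where K_a γ z = 2c√K_a, so z_c = 2c/(γ√K_a) = 2×15.8/(16.3×0.6556) = 2.957 m.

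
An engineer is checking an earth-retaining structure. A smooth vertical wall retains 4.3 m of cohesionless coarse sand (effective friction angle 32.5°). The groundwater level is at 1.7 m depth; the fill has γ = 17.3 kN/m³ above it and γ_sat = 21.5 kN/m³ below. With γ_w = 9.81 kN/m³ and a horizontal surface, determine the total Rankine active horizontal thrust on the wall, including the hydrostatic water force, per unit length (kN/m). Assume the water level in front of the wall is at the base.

75.6 kN/m

K_a = tan²(45° − φ/2) = 0.3010.
γ' = 21.5 − 9.81 = 11.69 kN/m³. Depth below WT = 2.6 m.
σ'_h at WT = K_a γ d_w = 8.852 kPa; at base = 8.852 + K_a γ' × 2.6 = 18.00 kPa.
P₁ (0–1.7 m) = ½×8.852×1.7 = 7.524. P₂ (1.7–4.3 m) = ½(8.852+18.00)×2.6 = 34.91.
P_w = ½ γ_w h₂² = 0.5×9.81×2.6² = 33.16. Total = 7.524+34.91+33.16 = 75.59 kN/m.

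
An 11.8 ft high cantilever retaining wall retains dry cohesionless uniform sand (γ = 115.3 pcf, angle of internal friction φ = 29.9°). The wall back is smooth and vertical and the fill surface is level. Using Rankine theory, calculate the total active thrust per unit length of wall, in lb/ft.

K_a = tan²(45° − φ/2) = 0.3347.
P_a = ½ K_a γ H² = 0.5 × 0.3347 × 115.3 × 11.8² = 2687 lb/ft.

2690 lb/ft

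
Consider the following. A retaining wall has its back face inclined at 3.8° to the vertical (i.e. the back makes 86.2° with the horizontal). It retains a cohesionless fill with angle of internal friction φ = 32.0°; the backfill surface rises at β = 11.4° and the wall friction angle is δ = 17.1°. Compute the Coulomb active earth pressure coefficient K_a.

K_a = sin²(α+φ) / [sin²α · sin(α−δ) · (1 + √{sin(φ+δ)sin(φ−β) / (sin(α−δ)sin(α+β))})²].
With α = 86.2°, φ = 32.0°, δ = 17.1°, β = 11.4°: K_a = 0.3540.

0.354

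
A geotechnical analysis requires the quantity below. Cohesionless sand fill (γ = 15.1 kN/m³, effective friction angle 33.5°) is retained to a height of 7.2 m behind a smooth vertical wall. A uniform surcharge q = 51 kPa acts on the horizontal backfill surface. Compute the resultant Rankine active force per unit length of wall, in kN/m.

219 kN/m

K_a = tan²(45° − φ/2) = 0.2887.
Soil triangle: ½ K_a γ H² = 0.5×0.2887×15.1×7.2² = 113.0 kN/m.
Surcharge rectangle: K_a q H = 0.2887×51×7.2 = 106.0 kN/m.
Total = 113.0 + 106.0 = 219.0 kN/m.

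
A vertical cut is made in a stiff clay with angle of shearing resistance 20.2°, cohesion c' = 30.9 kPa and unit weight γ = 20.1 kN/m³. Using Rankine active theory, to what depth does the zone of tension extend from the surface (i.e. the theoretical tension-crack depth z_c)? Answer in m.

K_a = tan²(45° − 20.2°/2) = 0.4867; √K_a = 0.6976.
The active pressure is zero where K_a γ z = 2c√K_a, so z_c = 2c/(γ√K_a) = 2×30.9/(20.1×0.6976) = 4.407 m.

4.41 m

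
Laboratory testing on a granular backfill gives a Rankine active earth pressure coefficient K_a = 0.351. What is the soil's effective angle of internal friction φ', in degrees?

K_a = tan²(45° − φ/2) ⇒ 45° − φ/2 = arctan(√0.351) = 30.64°.
φ = 2(45° − 30.64°) = 28.71°.

28.7°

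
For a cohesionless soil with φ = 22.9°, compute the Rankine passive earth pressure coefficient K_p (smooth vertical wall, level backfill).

2.27

K_p = (1 + sin φ)/(1 − sin φ) = tan²(45° + 22.9°/2) = 2.274.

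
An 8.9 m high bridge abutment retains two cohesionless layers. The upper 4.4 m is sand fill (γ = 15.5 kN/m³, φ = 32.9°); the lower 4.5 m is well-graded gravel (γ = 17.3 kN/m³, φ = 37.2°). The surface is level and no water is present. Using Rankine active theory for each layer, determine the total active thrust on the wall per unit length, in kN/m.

163 kN/m

K_a1 = tan²(45°−32.9°/2) = 0.2960; K_a2 = tan²(45°−37.2°/2) = 0.2464.
Layer 1: σ at base = K_a1 γ₁ h₁ = 20.19 kPa; P₁ = ½×20.19×4.4 = 44.42.
Layer 2: σ_v at top = γ₁h₁ = 68.20; σ_h top = K_a2×68.20 = 16.81; σ_h base = K_a2×(68.20+17.3×4.5) = 35.99.
P₂ = ½(16.81+35.99)×4.5 = 118.8. Total P_a = 44.42+118.8 = 163.2 kN/m.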